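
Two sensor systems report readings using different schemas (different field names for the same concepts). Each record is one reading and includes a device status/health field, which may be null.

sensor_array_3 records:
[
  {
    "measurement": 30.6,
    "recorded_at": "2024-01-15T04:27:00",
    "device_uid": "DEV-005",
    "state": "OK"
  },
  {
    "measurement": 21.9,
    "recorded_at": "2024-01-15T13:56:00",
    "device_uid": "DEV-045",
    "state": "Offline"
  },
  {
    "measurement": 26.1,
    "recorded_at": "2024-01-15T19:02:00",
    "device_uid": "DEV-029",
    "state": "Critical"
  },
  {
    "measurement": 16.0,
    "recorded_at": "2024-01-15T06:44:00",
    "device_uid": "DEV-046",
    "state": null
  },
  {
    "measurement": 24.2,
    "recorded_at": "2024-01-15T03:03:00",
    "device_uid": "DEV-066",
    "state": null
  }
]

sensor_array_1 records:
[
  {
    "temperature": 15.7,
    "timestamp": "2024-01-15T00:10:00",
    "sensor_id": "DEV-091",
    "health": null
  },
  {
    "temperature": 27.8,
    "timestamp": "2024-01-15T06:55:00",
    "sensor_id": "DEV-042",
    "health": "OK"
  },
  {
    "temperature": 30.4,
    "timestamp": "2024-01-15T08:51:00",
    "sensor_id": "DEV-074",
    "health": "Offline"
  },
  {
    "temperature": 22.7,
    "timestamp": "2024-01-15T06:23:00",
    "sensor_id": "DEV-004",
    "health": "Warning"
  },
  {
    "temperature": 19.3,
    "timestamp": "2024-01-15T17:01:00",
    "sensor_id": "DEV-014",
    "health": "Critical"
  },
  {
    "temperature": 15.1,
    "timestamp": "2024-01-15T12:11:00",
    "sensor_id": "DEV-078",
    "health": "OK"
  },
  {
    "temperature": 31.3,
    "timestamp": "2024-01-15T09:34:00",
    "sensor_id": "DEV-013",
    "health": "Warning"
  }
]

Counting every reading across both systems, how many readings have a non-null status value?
9

Schema mapping: "state" (sensor_array_3) = "health" (sensor_array_1) = status

Non-null in sensor_array_3: 3
Non-null in sensor_array_1: 6

Total non-null: 3 + 6 = 9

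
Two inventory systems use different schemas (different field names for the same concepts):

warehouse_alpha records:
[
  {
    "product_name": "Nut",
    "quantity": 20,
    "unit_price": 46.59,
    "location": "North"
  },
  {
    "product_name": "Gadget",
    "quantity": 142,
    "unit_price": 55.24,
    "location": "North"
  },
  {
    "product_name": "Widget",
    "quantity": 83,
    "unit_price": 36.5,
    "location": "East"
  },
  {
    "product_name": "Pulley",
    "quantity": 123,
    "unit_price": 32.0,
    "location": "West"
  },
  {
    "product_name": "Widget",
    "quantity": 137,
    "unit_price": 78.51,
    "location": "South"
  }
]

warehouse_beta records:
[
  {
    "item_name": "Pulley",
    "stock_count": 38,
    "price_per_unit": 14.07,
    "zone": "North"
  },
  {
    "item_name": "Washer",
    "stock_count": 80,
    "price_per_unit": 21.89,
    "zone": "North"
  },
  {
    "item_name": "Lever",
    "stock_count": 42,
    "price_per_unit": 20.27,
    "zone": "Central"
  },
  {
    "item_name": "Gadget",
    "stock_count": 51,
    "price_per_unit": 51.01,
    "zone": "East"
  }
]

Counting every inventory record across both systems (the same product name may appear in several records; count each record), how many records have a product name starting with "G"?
2

Schema mapping: "product_name" (warehouse_alpha) = "item_name" (warehouse_beta) = product name

Records with product name starting with "G" in warehouse_alpha: 1
Records with product name starting with "G" in warehouse_beta: 1

Total: 1 + 1 = 2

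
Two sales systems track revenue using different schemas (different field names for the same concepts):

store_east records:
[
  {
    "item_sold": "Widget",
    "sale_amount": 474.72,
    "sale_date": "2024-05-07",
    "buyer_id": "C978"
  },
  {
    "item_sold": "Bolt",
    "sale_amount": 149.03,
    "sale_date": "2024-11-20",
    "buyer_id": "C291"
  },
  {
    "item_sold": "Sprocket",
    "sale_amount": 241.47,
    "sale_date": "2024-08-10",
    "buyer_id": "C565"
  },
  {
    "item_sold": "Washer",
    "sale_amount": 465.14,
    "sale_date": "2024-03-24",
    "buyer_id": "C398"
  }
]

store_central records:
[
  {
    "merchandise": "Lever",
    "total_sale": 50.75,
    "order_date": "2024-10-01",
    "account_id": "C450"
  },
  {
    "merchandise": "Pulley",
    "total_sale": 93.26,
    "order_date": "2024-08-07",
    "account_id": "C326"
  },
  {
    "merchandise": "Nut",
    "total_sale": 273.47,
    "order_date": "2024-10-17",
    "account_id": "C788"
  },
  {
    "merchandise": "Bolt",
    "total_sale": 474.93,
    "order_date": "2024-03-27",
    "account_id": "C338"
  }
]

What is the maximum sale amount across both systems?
474.93

Reconcile: "sale_amount" (store_east) = "total_sale" (store_central) = sale amount

Maximum in store_east: 474.72
Maximum in store_central: 474.93

Overall maximum: max(474.72, 474.93) = 474.93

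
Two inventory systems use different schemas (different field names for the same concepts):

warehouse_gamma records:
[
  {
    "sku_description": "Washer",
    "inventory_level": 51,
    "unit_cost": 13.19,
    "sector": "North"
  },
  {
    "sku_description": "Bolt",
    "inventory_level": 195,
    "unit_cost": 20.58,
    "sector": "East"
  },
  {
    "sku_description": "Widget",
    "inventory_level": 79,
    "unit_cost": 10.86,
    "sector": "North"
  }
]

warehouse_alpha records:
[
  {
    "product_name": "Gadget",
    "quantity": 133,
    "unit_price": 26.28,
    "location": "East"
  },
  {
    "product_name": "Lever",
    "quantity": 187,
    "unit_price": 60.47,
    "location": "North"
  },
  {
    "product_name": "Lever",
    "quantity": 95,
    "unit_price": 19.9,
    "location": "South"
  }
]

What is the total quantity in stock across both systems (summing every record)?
740

To reconcile these schemas, identify the field holding the quantity in stock in each system:
1. In warehouse_gamma it is "inventory_level"
2. In warehouse_alpha it is "quantity"

From warehouse_gamma: 51 + 195 + 79 = 325
From warehouse_alpha: 133 + 187 + 95 = 415

Total: 325 + 415 = 740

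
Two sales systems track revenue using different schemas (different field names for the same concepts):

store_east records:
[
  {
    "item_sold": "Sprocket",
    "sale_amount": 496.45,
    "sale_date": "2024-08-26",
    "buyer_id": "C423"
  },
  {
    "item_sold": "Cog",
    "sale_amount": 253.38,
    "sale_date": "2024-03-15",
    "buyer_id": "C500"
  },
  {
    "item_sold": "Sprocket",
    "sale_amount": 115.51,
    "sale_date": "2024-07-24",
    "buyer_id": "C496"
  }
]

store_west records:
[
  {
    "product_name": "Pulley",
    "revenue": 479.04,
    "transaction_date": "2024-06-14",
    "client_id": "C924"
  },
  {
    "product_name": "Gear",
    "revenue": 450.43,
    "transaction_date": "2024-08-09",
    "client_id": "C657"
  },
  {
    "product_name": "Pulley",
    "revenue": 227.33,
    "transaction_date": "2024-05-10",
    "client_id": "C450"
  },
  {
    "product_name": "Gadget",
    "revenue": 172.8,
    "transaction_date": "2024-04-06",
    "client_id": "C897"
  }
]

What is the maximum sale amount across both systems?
496.45

Reconcile: "sale_amount" (store_east) = "revenue" (store_west) = sale amount

Maximum in store_east: 496.45
Maximum in store_west: 479.04

Overall maximum: max(496.45, 479.04) = 496.45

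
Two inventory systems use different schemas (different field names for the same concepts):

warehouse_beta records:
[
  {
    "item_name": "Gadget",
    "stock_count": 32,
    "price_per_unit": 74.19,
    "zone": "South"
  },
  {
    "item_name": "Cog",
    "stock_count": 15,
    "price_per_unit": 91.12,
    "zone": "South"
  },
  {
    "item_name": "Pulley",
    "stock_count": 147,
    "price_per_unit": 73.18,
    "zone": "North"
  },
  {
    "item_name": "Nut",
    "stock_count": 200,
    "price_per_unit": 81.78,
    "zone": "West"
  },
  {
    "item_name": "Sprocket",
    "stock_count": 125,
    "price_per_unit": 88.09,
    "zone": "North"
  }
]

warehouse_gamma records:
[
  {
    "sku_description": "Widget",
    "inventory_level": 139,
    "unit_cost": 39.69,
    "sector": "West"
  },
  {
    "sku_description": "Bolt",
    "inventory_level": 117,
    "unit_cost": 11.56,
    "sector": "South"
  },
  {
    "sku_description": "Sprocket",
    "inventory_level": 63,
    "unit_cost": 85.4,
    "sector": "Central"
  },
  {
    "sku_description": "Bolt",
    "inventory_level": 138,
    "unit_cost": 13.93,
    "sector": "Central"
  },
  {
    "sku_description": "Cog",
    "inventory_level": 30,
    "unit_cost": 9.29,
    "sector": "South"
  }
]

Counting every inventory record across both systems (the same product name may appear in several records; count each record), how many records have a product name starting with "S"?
2

Schema mapping: "item_name" (warehouse_beta) = "sku_description" (warehouse_gamma) = product name

Records with product name starting with "S" in warehouse_beta: 1
Records with product name starting with "S" in warehouse_gamma: 1

Total: 1 + 1 = 2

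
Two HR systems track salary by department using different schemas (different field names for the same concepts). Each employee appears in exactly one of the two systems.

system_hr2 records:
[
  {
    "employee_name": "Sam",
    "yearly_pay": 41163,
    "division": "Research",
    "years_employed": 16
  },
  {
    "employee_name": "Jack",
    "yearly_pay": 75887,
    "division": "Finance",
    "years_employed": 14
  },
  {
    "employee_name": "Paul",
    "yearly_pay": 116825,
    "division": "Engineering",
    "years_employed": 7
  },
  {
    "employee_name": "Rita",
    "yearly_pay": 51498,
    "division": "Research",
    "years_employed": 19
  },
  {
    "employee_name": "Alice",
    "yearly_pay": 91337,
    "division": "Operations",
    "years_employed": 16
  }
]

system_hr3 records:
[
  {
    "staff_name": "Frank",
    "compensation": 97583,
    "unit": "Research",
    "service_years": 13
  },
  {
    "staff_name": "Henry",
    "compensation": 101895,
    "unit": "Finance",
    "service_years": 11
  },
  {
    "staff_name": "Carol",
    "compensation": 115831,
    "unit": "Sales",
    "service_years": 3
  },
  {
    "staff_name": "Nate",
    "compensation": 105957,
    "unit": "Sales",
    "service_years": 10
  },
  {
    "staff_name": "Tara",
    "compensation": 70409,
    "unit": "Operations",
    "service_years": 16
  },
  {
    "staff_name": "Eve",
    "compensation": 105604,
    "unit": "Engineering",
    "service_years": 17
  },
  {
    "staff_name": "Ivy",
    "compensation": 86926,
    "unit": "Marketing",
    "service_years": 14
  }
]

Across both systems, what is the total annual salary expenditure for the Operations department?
161746

Schema mappings:
- "division" (system_hr2) = "unit" (system_hr3) = department
- "yearly_pay" (system_hr2) = "compensation" (system_hr3) = salary

Operations salaries from system_hr2: 91337
Operations salaries from system_hr3: 70409

Total: 91337 + 70409 = 161746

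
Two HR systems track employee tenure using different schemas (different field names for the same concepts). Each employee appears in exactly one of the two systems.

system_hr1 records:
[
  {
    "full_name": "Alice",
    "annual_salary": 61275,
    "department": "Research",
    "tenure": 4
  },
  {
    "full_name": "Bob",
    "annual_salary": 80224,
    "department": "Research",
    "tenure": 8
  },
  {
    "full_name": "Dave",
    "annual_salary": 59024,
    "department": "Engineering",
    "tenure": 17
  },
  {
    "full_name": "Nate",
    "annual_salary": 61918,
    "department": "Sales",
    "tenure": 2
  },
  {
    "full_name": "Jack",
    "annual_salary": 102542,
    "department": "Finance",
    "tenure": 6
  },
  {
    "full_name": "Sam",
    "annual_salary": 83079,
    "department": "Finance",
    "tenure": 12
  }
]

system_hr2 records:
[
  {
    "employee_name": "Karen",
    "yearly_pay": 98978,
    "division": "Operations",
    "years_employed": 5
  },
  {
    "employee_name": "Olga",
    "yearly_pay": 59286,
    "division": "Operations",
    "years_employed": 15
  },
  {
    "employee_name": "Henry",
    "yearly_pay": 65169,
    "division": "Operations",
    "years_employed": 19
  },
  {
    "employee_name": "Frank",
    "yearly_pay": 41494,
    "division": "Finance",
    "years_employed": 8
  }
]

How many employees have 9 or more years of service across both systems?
4

Reconcile schemas: "tenure" (system_hr1) = "years_employed" (system_hr2) = years of service

From system_hr1: 2 employees with >= 9 years
From system_hr2: 2 employees with >= 9 years

Total: 2 + 2 = 4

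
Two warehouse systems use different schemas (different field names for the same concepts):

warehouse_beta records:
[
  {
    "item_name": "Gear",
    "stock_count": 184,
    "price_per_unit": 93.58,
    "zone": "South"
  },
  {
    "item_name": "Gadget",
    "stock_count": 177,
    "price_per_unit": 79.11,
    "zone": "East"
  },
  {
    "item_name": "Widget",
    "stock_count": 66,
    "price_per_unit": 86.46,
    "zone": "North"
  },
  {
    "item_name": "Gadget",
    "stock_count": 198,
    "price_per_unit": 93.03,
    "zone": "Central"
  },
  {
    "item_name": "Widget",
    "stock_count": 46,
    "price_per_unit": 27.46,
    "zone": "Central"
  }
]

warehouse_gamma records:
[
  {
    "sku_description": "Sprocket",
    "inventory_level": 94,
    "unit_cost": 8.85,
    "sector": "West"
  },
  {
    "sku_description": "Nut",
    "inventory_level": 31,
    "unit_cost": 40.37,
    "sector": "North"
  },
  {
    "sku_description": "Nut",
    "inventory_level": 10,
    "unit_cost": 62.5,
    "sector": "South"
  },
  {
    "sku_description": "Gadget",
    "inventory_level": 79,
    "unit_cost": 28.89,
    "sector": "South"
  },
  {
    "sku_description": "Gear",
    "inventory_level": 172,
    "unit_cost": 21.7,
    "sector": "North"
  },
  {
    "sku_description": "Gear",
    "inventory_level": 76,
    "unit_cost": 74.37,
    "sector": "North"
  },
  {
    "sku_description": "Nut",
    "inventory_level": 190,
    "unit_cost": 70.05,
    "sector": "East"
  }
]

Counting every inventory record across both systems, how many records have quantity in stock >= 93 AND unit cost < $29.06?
2

Schema mappings:
- "stock_count" (warehouse_beta) = "inventory_level" (warehouse_gamma) = quantity
- "price_per_unit" (warehouse_beta) = "unit_cost" (warehouse_gamma) = unit cost

Records meeting both conditions in warehouse_beta: 0
Records meeting both conditions in warehouse_gamma: 2

Total: 0 + 2 = 2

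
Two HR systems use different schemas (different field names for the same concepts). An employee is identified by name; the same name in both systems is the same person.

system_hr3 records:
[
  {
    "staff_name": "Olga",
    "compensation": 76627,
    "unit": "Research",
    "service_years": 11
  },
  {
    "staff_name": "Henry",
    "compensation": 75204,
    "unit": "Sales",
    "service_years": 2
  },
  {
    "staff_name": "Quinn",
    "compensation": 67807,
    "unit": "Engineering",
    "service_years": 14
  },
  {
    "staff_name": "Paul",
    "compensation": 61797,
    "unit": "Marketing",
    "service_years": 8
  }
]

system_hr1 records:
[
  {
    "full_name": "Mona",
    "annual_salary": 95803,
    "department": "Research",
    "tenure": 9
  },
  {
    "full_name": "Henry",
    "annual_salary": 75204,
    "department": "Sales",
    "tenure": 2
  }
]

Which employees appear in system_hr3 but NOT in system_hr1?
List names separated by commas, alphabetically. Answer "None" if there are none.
Olga, Paul, Quinn

Schema mapping: "staff_name" (system_hr3) = "full_name" (system_hr1) = employee name

Names in system_hr3: ['Henry', 'Olga', 'Paul', 'Quinn']
Names in system_hr1: ['Henry', 'Mona']

In system_hr3 but not system_hr1: ['Olga', 'Paul', 'Quinn']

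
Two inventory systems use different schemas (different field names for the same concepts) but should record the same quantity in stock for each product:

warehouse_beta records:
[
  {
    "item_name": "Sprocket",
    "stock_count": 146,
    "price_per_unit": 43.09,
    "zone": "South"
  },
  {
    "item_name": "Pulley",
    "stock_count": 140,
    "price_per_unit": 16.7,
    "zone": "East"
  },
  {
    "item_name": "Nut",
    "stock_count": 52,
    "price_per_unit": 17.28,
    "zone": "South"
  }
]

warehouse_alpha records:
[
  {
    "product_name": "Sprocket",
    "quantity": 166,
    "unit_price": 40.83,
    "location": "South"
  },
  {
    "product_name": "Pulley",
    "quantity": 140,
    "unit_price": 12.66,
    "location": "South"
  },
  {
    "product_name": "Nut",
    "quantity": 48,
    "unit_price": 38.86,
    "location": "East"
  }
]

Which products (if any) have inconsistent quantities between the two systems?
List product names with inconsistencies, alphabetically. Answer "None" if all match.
Nut, Sprocket

Schema mappings:
- "item_name" (warehouse_beta) = "product_name" (warehouse_alpha) = product name
- "stock_count" (warehouse_beta) = "quantity" (warehouse_alpha) = quantity

Comparison:
  Sprocket: 146 vs 166 - MISMATCH
  Pulley: 140 vs 140 - MATCH
  Nut: 52 vs 48 - MISMATCH

Products with inconsistencies: Nut, Sprocket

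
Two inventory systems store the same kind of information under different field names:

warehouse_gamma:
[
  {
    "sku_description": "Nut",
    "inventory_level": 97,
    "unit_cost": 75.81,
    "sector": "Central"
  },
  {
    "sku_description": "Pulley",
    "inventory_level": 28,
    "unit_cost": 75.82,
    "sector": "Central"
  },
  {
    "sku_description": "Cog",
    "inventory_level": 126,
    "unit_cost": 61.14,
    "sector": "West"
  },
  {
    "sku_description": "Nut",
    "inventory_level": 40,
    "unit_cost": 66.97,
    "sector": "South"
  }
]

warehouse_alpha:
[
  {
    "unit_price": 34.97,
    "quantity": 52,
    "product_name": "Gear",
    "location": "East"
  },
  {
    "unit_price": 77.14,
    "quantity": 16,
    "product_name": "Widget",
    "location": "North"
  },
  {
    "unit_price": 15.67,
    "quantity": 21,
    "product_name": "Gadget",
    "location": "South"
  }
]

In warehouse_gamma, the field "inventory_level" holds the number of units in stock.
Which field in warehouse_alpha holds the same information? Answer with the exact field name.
quantity

In warehouse_gamma, "inventory_level" holds the number of units in stock.
The fields in warehouse_alpha are: "unit_price", "quantity", "product_name", "location".
"quantity" is the match: the name refers to the same concept and its values are whole-number counts (e.g. 52, 16).
The other fields ("unit_price", "product_name", "location") hold different kinds of data.

So "inventory_level" in warehouse_gamma corresponds to "quantity" in warehouse_alpha.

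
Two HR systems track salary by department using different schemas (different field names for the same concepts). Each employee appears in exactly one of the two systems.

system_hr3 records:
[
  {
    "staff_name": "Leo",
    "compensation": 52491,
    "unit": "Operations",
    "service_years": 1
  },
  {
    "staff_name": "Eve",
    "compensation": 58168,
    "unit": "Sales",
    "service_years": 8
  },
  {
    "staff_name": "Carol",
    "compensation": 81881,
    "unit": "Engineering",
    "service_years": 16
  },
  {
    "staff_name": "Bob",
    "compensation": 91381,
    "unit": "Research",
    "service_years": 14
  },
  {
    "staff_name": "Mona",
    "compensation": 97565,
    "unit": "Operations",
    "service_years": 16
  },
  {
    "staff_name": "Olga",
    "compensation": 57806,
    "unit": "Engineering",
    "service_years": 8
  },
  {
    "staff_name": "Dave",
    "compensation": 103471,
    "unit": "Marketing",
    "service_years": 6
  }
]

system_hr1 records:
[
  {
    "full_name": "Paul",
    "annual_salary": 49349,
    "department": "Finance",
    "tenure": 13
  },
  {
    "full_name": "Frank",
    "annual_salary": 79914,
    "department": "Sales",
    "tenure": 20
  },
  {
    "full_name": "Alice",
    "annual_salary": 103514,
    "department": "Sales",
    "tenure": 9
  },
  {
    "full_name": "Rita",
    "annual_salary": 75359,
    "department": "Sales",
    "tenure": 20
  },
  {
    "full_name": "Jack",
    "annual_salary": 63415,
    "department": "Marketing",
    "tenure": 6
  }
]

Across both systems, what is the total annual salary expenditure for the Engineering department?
139687

Schema mappings:
- "unit" (system_hr3) = "department" (system_hr1) = department
- "compensation" (system_hr3) = "annual_salary" (system_hr1) = salary

Engineering salaries from system_hr3: 139687
Engineering salaries from system_hr1: 0

Total: 139687 + 0 = 139687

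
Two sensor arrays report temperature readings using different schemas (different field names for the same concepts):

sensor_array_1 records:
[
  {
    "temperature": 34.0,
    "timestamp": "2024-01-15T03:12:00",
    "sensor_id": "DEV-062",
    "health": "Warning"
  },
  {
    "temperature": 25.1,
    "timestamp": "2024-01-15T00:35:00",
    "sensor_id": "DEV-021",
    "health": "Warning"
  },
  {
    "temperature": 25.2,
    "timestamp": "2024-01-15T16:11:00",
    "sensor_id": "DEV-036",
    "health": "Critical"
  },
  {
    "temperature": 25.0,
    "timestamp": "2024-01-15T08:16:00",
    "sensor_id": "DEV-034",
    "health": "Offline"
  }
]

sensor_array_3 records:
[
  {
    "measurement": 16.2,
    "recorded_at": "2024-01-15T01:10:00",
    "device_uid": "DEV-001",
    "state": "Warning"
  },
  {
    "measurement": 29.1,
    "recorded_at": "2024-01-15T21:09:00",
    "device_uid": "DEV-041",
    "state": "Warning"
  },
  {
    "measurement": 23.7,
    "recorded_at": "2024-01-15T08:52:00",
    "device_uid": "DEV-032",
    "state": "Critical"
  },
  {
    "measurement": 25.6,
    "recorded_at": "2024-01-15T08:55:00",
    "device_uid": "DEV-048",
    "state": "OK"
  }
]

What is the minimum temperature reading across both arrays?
16.2

Schema mapping: "temperature" (sensor_array_1) = "measurement" (sensor_array_3) = temperature reading

Minimum in sensor_array_1: 25.0
Minimum in sensor_array_3: 16.2

Overall minimum: min(25.0, 16.2) = 16.2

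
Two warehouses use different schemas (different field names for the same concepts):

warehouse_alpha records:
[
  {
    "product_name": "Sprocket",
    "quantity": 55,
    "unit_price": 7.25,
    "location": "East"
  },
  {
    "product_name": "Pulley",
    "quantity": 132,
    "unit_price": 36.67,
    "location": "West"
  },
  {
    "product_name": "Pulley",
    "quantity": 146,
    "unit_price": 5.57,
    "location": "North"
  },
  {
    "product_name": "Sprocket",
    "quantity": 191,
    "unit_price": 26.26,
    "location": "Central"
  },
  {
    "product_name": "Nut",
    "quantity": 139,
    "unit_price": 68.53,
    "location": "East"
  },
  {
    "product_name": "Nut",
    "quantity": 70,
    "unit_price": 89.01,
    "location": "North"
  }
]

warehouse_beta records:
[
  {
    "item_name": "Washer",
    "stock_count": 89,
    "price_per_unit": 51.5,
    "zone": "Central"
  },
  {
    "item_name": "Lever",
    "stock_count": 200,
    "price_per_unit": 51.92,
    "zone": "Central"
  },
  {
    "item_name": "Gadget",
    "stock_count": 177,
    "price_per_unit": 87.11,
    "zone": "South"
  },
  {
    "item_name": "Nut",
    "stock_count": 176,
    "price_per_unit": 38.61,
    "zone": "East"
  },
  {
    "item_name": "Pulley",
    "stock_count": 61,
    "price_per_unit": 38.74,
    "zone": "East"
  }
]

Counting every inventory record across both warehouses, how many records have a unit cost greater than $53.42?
3

Schema mapping: "unit_price" (warehouse_alpha) = "price_per_unit" (warehouse_beta) = unit cost

Records > $53.42 in warehouse_alpha: 2
Records > $53.42 in warehouse_beta: 1

Total count: 2 + 1 = 3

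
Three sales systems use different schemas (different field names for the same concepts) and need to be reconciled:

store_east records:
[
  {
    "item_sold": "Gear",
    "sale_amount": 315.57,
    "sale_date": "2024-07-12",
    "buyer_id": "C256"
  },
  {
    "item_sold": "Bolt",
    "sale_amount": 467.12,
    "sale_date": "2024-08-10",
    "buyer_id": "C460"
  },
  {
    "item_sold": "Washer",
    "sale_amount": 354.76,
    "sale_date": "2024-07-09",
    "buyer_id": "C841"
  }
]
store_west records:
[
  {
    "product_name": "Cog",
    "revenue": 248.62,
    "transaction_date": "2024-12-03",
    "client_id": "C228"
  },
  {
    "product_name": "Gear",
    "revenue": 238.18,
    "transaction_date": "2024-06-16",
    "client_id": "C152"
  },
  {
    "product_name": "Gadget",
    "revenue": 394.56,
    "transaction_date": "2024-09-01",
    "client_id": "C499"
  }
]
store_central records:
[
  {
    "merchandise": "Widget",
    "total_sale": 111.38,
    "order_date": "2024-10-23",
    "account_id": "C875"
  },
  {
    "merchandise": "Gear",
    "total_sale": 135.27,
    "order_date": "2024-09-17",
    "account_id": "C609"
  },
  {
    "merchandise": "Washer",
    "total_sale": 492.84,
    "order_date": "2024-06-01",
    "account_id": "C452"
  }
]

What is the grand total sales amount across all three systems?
2758.3

Schema reconciliation - all amount fields map to sale amount:

store_east (sale_amount): 1137.45
store_west (revenue): 881.36
store_central (total_sale): 739.49

Grand total: 2758.3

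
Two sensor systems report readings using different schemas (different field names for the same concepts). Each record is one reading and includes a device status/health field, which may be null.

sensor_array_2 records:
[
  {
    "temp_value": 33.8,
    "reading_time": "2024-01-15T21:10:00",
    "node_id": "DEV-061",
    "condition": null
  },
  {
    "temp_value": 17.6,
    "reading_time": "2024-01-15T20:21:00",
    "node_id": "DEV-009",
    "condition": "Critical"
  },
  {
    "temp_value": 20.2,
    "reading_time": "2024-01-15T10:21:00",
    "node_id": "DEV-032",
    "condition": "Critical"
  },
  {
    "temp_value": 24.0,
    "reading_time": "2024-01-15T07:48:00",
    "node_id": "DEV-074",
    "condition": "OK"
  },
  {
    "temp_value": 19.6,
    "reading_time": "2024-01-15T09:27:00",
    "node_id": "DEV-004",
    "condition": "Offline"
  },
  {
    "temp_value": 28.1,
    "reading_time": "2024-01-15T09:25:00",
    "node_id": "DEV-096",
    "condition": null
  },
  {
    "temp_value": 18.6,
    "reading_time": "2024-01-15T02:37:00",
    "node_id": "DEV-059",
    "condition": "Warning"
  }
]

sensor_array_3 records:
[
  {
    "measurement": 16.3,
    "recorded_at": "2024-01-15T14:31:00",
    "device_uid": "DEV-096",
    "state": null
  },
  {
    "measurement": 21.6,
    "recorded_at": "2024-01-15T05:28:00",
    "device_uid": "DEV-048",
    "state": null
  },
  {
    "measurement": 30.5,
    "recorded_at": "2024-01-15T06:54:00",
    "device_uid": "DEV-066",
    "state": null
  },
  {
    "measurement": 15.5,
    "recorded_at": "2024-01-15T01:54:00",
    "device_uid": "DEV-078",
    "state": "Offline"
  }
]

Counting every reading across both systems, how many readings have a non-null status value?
6

Schema mapping: "condition" (sensor_array_2) = "state" (sensor_array_3) = status

Non-null in sensor_array_2: 5
Non-null in sensor_array_3: 1

Total non-null: 5 + 1 = 6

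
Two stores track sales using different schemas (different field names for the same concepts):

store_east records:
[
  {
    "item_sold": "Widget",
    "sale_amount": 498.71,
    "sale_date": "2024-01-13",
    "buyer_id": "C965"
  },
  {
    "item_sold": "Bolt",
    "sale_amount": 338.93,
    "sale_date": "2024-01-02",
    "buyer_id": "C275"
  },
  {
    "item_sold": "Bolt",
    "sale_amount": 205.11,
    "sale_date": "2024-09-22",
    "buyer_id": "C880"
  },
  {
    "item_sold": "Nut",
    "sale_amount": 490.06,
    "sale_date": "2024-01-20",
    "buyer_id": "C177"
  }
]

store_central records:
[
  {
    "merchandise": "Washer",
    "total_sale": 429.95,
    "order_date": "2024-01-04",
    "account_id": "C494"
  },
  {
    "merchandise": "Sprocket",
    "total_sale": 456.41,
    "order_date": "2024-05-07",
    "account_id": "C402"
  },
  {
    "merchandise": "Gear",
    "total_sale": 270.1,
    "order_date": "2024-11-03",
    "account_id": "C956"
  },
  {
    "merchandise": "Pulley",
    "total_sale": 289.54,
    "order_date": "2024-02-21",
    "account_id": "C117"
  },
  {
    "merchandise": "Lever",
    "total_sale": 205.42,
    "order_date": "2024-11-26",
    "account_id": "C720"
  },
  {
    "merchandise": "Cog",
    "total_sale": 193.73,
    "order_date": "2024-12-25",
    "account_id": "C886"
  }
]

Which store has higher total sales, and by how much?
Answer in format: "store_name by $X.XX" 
store_central by $312.34

Schema mapping: "sale_amount" (store_east) = "total_sale" (store_central) = sale amount

Total for store_east: 1532.81
Total for store_central: 1845.15

Difference: |1532.81 - 1845.15| = 312.34
store_central has higher sales by $312.34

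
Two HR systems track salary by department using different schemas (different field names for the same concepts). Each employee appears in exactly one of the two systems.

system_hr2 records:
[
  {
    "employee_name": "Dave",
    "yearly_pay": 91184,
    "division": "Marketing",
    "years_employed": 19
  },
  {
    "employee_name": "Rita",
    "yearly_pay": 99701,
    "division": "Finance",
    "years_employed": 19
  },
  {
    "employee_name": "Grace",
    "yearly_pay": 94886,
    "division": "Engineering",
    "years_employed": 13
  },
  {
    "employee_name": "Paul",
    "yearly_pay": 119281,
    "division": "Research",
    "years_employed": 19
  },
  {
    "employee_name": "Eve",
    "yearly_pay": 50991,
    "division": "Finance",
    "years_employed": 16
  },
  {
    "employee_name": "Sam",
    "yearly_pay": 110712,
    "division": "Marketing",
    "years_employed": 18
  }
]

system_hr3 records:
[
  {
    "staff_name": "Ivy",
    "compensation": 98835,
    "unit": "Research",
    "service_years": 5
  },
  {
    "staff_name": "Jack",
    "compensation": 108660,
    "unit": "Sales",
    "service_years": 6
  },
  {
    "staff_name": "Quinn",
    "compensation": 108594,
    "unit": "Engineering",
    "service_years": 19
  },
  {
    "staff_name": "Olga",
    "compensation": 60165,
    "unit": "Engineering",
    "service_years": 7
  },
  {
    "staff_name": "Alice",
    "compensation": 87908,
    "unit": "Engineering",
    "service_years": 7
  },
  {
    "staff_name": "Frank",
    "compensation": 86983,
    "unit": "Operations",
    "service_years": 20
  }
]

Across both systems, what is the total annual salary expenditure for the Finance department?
150692

Schema mappings:
- "division" (system_hr2) = "unit" (system_hr3) = department
- "yearly_pay" (system_hr2) = "compensation" (system_hr3) = salary

Finance salaries from system_hr2: 150692
Finance salaries from system_hr3: 0

Total: 150692 + 0 = 150692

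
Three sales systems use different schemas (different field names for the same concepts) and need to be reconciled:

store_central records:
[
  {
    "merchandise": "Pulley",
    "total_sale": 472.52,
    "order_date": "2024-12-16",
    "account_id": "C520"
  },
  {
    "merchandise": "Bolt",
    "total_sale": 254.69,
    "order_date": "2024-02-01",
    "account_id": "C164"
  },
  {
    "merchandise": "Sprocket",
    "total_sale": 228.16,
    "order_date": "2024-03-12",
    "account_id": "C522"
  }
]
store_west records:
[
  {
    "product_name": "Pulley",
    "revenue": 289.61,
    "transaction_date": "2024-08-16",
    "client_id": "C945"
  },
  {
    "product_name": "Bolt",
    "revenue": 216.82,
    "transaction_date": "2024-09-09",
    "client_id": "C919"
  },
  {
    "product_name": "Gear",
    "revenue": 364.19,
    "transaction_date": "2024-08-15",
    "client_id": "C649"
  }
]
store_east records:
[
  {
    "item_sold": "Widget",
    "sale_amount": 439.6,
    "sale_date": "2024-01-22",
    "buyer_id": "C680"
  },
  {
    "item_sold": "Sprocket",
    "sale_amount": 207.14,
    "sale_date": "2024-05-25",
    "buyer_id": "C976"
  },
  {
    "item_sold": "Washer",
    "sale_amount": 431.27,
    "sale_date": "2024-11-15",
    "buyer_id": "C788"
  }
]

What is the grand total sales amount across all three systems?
2904.0

Schema reconciliation - all amount fields map to sale amount:

store_central (total_sale): 955.37
store_west (revenue): 870.62
store_east (sale_amount): 1078.01

Grand total: 2904.0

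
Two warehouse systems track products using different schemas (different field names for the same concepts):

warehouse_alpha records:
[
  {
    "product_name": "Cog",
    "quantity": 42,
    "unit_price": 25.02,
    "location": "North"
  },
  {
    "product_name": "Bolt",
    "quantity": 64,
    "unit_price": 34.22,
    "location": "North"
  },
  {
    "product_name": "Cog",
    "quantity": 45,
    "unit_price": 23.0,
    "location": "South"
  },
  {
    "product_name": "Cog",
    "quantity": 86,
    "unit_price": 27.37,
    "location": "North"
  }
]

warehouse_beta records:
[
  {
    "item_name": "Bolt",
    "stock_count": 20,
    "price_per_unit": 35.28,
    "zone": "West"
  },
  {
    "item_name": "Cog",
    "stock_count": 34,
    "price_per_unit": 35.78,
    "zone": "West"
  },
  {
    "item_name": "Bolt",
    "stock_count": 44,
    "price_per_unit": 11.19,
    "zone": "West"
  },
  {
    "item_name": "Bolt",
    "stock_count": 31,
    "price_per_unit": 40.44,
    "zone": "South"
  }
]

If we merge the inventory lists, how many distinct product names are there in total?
2

Schema mapping: "product_name" (warehouse_alpha) = "item_name" (warehouse_beta) = product name

Products in warehouse_alpha: ['Bolt', 'Cog']
Products in warehouse_beta: ['Bolt', 'Cog']

Union (unique products): ['Bolt', 'Cog']
Count: 2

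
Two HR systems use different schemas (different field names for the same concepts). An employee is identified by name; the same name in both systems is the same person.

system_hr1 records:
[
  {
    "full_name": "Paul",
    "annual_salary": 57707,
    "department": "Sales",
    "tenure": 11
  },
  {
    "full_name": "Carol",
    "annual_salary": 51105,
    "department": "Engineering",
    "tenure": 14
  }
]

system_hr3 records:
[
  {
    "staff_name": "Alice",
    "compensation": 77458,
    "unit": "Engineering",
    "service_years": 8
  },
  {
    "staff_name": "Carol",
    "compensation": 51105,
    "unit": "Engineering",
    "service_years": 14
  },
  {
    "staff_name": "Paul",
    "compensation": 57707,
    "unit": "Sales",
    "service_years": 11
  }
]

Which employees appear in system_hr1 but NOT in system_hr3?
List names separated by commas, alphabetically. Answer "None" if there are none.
None

Schema mapping: "full_name" (system_hr1) = "staff_name" (system_hr3) = employee name

Names in system_hr1: ['Carol', 'Paul']
Names in system_hr3: ['Alice', 'Carol', 'Paul']

In system_hr1 but not system_hr3: None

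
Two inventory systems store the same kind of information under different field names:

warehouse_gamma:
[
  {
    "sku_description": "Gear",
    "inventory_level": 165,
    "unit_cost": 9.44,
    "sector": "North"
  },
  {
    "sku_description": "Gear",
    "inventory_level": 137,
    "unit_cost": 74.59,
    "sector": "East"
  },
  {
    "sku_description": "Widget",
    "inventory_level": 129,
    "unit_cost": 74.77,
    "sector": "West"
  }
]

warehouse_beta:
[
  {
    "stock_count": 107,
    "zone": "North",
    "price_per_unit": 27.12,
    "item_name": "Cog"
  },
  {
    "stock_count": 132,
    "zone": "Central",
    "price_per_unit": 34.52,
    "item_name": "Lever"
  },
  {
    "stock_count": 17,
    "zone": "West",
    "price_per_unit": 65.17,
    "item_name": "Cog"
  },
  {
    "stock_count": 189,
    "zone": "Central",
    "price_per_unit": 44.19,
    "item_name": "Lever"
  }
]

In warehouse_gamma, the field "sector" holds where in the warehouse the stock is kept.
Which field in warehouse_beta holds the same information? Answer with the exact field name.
zone

In warehouse_gamma, "sector" holds where in the warehouse the stock is kept.
The fields in warehouse_beta are: "stock_count", "zone", "price_per_unit", "item_name".
"zone" is the match: the name refers to the same concept and its values are area labels (e.g. 'Central', 'North').
The other fields ("stock_count", "price_per_unit", "item_name") hold different kinds of data.

So "sector" in warehouse_gamma corresponds to "zone" in warehouse_beta.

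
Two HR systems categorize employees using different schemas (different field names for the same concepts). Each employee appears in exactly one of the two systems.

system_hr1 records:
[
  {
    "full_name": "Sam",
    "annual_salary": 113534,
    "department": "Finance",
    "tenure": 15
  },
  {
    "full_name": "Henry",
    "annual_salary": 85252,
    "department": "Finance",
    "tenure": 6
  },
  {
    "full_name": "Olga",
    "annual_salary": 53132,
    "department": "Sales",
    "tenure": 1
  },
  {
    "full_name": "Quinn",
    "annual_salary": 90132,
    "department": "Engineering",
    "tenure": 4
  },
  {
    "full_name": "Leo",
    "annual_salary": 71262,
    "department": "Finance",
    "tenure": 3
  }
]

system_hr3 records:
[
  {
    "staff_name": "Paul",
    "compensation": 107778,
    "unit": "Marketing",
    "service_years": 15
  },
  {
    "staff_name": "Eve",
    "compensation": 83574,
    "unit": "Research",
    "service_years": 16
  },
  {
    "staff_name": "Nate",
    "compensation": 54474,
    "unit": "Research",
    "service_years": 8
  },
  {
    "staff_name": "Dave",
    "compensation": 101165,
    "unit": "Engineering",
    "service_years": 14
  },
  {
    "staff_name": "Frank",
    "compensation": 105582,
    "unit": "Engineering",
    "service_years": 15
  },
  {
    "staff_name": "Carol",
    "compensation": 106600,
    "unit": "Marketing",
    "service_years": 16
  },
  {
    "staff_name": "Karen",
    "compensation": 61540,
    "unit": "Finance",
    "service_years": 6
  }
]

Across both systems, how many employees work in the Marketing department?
2

Schema mapping: "department" (system_hr1) = "unit" (system_hr3) = department

Marketing employees in system_hr1: 0
Marketing employees in system_hr3: 2

Total in Marketing: 0 + 2 = 2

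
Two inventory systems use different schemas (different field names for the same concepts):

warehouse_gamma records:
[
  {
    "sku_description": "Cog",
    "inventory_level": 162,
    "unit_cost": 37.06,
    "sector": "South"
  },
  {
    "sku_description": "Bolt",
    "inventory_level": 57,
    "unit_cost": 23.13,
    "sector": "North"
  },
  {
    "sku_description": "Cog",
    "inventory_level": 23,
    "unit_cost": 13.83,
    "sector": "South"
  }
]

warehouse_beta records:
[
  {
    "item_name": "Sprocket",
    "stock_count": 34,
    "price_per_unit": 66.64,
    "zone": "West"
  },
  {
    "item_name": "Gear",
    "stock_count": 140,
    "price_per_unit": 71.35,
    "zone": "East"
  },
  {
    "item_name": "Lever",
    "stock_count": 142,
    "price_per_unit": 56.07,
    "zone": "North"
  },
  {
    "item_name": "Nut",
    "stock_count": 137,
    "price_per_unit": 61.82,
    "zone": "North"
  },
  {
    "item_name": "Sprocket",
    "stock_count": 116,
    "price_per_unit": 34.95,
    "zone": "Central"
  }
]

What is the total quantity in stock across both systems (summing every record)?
811

To reconcile these schemas, identify the field holding the quantity in stock in each system:
1. In warehouse_gamma it is "inventory_level"
2. In warehouse_beta it is "stock_count"

From warehouse_gamma: 162 + 57 + 23 = 242
From warehouse_beta: 34 + 140 + 142 + 137 + 116 = 569

Total: 242 + 569 = 811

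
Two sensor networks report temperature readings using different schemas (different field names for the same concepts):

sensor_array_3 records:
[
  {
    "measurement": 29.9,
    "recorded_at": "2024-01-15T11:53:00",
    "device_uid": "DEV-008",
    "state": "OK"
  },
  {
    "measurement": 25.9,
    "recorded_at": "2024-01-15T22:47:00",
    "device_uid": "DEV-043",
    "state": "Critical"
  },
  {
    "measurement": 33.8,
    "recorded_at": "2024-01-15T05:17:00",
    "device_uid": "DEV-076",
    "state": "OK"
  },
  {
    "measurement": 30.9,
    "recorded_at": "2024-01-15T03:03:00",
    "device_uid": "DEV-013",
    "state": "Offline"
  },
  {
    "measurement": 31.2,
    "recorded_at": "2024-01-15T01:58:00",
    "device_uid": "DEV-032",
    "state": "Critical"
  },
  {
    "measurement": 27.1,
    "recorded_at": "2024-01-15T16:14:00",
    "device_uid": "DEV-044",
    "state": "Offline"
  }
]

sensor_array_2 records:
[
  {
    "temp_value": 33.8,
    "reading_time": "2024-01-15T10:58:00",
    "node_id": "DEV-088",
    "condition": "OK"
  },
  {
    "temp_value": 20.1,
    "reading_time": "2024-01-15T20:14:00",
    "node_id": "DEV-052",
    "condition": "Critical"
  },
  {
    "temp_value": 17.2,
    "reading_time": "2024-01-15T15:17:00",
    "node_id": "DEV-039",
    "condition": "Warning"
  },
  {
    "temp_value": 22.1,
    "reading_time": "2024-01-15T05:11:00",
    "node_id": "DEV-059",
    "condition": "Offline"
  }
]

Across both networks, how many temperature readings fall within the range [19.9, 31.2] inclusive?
7

Schema mapping: "measurement" (sensor_array_3) = "temp_value" (sensor_array_2) = temperature

Readings in [19.9, 31.2] from sensor_array_3: 5
Readings in [19.9, 31.2] from sensor_array_2: 2

Total count: 5 + 2 = 7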